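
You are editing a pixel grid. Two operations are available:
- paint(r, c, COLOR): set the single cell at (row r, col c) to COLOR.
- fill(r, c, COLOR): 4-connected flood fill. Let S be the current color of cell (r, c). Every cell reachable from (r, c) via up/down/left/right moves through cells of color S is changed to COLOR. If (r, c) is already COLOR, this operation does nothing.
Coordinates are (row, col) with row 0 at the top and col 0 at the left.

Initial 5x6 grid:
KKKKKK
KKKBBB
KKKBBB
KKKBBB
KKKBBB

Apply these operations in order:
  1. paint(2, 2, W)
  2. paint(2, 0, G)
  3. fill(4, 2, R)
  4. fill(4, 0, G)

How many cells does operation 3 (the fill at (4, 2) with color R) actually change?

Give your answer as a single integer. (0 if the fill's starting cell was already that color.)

After op 1 paint(2,2,W):
KKKKKK
KKKBBB
KKWBBB
KKKBBB
KKKBBB
After op 2 paint(2,0,G):
KKKKKK
KKKBBB
GKWBBB
KKKBBB
KKKBBB
After op 3 fill(4,2,R) [16 cells changed]:
RRRRRR
RRRBBB
GRWBBB
RRRBBB
RRRBBB

Answer: 16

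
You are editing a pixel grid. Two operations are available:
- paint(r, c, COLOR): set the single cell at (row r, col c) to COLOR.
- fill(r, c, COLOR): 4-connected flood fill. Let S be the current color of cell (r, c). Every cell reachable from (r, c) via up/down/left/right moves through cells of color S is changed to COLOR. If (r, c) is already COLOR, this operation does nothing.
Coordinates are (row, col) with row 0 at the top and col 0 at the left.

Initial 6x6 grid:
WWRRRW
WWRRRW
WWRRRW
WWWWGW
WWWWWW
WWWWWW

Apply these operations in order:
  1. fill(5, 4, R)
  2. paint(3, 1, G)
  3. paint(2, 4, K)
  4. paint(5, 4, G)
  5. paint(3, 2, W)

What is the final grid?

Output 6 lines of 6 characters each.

After op 1 fill(5,4,R) [26 cells changed]:
RRRRRR
RRRRRR
RRRRRR
RRRRGR
RRRRRR
RRRRRR
After op 2 paint(3,1,G):
RRRRRR
RRRRRR
RRRRRR
RGRRGR
RRRRRR
RRRRRR
After op 3 paint(2,4,K):
RRRRRR
RRRRRR
RRRRKR
RGRRGR
RRRRRR
RRRRRR
After op 4 paint(5,4,G):
RRRRRR
RRRRRR
RRRRKR
RGRRGR
RRRRRR
RRRRGR
After op 5 paint(3,2,W):
RRRRRR
RRRRRR
RRRRKR
RGWRGR
RRRRRR
RRRRGR

Answer: RRRRRR
RRRRRR
RRRRKR
RGWRGR
RRRRRR
RRRRGR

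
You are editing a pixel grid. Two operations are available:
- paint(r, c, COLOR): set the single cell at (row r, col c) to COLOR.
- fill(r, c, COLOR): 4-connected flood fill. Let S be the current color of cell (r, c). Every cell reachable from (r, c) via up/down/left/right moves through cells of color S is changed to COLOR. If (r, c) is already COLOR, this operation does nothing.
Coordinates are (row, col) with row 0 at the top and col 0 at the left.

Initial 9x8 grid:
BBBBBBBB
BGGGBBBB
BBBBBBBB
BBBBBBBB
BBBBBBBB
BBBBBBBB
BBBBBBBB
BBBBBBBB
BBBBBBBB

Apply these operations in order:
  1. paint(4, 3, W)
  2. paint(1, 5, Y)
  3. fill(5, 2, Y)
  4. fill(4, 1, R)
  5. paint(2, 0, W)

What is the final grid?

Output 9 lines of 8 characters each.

After op 1 paint(4,3,W):
BBBBBBBB
BGGGBBBB
BBBBBBBB
BBBBBBBB
BBBWBBBB
BBBBBBBB
BBBBBBBB
BBBBBBBB
BBBBBBBB
After op 2 paint(1,5,Y):
BBBBBBBB
BGGGBYBB
BBBBBBBB
BBBBBBBB
BBBWBBBB
BBBBBBBB
BBBBBBBB
BBBBBBBB
BBBBBBBB
After op 3 fill(5,2,Y) [67 cells changed]:
YYYYYYYY
YGGGYYYY
YYYYYYYY
YYYYYYYY
YYYWYYYY
YYYYYYYY
YYYYYYYY
YYYYYYYY
YYYYYYYY
After op 4 fill(4,1,R) [68 cells changed]:
RRRRRRRR
RGGGRRRR
RRRRRRRR
RRRRRRRR
RRRWRRRR
RRRRRRRR
RRRRRRRR
RRRRRRRR
RRRRRRRR
After op 5 paint(2,0,W):
RRRRRRRR
RGGGRRRR
WRRRRRRR
RRRRRRRR
RRRWRRRR
RRRRRRRR
RRRRRRRR
RRRRRRRR
RRRRRRRR

Answer: RRRRRRRR
RGGGRRRR
WRRRRRRR
RRRRRRRR
RRRWRRRR
RRRRRRRR
RRRRRRRR
RRRRRRRR
RRRRRRRR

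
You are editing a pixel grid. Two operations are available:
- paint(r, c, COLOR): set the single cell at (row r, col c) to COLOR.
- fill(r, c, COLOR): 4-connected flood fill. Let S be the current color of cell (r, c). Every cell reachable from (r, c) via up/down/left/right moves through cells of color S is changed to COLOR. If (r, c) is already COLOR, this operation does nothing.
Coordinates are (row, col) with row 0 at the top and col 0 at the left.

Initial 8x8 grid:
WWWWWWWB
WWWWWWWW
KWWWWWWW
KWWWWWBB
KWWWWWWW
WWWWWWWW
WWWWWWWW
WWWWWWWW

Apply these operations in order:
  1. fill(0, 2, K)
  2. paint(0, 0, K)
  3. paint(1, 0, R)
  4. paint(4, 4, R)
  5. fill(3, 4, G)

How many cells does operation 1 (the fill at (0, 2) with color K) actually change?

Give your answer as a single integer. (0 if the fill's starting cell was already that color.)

After op 1 fill(0,2,K) [58 cells changed]:
KKKKKKKB
KKKKKKKK
KKKKKKKK
KKKKKKBB
KKKKKKKK
KKKKKKKK
KKKKKKKK
KKKKKKKK

Answer: 58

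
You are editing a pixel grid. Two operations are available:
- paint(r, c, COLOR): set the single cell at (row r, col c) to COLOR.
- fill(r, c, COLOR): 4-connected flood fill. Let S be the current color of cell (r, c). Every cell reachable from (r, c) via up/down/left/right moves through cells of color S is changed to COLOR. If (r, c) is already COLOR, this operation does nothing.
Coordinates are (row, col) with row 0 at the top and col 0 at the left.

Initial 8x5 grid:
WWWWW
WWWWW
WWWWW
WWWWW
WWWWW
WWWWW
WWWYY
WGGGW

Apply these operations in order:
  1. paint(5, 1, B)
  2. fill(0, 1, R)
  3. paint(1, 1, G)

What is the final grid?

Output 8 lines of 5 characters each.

Answer: RRRRR
RGRRR
RRRRR
RRRRR
RRRRR
RBRRR
RRRYY
RGGGW

Derivation:
After op 1 paint(5,1,B):
WWWWW
WWWWW
WWWWW
WWWWW
WWWWW
WBWWW
WWWYY
WGGGW
After op 2 fill(0,1,R) [33 cells changed]:
RRRRR
RRRRR
RRRRR
RRRRR
RRRRR
RBRRR
RRRYY
RGGGW
After op 3 paint(1,1,G):
RRRRR
RGRRR
RRRRR
RRRRR
RRRRR
RBRRR
RRRYY
RGGGW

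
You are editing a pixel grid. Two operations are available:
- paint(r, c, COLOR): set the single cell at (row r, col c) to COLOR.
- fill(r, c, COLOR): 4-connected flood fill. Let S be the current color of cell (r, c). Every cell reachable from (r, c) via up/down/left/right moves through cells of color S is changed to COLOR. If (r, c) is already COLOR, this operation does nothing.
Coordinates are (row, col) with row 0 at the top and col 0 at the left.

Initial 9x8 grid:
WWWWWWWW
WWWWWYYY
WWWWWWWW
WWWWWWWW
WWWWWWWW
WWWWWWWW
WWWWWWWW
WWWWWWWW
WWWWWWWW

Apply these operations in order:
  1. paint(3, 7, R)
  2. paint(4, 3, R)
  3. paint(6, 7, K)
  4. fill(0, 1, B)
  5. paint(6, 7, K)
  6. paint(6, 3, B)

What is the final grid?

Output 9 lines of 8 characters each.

After op 1 paint(3,7,R):
WWWWWWWW
WWWWWYYY
WWWWWWWW
WWWWWWWR
WWWWWWWW
WWWWWWWW
WWWWWWWW
WWWWWWWW
WWWWWWWW
After op 2 paint(4,3,R):
WWWWWWWW
WWWWWYYY
WWWWWWWW
WWWWWWWR
WWWRWWWW
WWWWWWWW
WWWWWWWW
WWWWWWWW
WWWWWWWW
After op 3 paint(6,7,K):
WWWWWWWW
WWWWWYYY
WWWWWWWW
WWWWWWWR
WWWRWWWW
WWWWWWWW
WWWWWWWK
WWWWWWWW
WWWWWWWW
After op 4 fill(0,1,B) [66 cells changed]:
BBBBBBBB
BBBBBYYY
BBBBBBBB
BBBBBBBR
BBBRBBBB
BBBBBBBB
BBBBBBBK
BBBBBBBB
BBBBBBBB
After op 5 paint(6,7,K):
BBBBBBBB
BBBBBYYY
BBBBBBBB
BBBBBBBR
BBBRBBBB
BBBBBBBB
BBBBBBBK
BBBBBBBB
BBBBBBBB
After op 6 paint(6,3,B):
BBBBBBBB
BBBBBYYY
BBBBBBBB
BBBBBBBR
BBBRBBBB
BBBBBBBB
BBBBBBBK
BBBBBBBB
BBBBBBBB

Answer: BBBBBBBB
BBBBBYYY
BBBBBBBB
BBBBBBBR
BBBRBBBB
BBBBBBBB
BBBBBBBK
BBBBBBBB
BBBBBBBB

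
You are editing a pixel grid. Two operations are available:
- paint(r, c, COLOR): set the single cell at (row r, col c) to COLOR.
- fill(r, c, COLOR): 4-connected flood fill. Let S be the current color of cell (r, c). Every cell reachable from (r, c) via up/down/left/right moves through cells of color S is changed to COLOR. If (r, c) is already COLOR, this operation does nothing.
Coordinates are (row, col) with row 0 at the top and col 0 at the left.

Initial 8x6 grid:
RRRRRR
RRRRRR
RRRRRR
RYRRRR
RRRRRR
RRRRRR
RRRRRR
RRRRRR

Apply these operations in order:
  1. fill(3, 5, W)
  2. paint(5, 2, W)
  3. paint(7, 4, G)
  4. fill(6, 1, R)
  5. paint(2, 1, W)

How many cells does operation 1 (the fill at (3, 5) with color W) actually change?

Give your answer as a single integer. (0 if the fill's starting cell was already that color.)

After op 1 fill(3,5,W) [47 cells changed]:
WWWWWW
WWWWWW
WWWWWW
WYWWWW
WWWWWW
WWWWWW
WWWWWW
WWWWWW

Answer: 47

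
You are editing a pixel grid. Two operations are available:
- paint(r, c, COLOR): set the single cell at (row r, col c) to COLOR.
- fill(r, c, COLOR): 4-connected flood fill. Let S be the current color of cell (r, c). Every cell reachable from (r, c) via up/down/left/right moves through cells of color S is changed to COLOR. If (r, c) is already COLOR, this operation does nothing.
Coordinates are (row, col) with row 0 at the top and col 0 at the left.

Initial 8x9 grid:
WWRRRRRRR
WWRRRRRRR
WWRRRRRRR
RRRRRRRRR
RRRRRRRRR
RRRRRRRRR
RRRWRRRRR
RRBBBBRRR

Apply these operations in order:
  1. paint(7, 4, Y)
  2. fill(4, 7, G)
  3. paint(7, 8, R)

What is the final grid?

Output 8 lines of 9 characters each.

After op 1 paint(7,4,Y):
WWRRRRRRR
WWRRRRRRR
WWRRRRRRR
RRRRRRRRR
RRRRRRRRR
RRRRRRRRR
RRRWRRRRR
RRBBYBRRR
After op 2 fill(4,7,G) [61 cells changed]:
WWGGGGGGG
WWGGGGGGG
WWGGGGGGG
GGGGGGGGG
GGGGGGGGG
GGGGGGGGG
GGGWGGGGG
GGBBYBGGG
After op 3 paint(7,8,R):
WWGGGGGGG
WWGGGGGGG
WWGGGGGGG
GGGGGGGGG
GGGGGGGGG
GGGGGGGGG
GGGWGGGGG
GGBBYBGGR

Answer: WWGGGGGGG
WWGGGGGGG
WWGGGGGGG
GGGGGGGGG
GGGGGGGGG
GGGGGGGGG
GGGWGGGGG
GGBBYBGGR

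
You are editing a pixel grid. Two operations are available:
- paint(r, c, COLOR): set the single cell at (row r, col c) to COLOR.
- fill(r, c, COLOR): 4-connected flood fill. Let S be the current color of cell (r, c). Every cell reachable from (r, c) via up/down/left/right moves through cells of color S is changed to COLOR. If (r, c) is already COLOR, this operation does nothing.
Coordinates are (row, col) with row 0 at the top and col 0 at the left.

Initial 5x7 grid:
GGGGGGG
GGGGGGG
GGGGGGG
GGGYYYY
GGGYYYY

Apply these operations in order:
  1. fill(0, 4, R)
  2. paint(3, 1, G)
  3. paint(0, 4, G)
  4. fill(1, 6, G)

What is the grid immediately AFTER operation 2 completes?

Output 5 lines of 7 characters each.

Answer: RRRRRRR
RRRRRRR
RRRRRRR
RGRYYYY
RRRYYYY

Derivation:
After op 1 fill(0,4,R) [27 cells changed]:
RRRRRRR
RRRRRRR
RRRRRRR
RRRYYYY
RRRYYYY
After op 2 paint(3,1,G):
RRRRRRR
RRRRRRR
RRRRRRR
RGRYYYY
RRRYYYY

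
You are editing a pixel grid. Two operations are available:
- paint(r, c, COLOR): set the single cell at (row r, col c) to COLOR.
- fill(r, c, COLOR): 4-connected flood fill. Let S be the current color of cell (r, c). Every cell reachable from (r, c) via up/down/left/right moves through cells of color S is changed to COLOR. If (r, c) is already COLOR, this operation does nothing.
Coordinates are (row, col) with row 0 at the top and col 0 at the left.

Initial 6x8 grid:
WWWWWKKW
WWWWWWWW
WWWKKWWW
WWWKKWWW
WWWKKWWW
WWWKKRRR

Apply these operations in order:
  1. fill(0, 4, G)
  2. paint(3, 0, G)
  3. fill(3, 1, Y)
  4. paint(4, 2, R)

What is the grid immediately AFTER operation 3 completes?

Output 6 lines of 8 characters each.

After op 1 fill(0,4,G) [35 cells changed]:
GGGGGKKG
GGGGGGGG
GGGKKGGG
GGGKKGGG
GGGKKGGG
GGGKKRRR
After op 2 paint(3,0,G):
GGGGGKKG
GGGGGGGG
GGGKKGGG
GGGKKGGG
GGGKKGGG
GGGKKRRR
After op 3 fill(3,1,Y) [35 cells changed]:
YYYYYKKY
YYYYYYYY
YYYKKYYY
YYYKKYYY
YYYKKYYY
YYYKKRRR

Answer: YYYYYKKY
YYYYYYYY
YYYKKYYY
YYYKKYYY
YYYKKYYY
YYYKKRRR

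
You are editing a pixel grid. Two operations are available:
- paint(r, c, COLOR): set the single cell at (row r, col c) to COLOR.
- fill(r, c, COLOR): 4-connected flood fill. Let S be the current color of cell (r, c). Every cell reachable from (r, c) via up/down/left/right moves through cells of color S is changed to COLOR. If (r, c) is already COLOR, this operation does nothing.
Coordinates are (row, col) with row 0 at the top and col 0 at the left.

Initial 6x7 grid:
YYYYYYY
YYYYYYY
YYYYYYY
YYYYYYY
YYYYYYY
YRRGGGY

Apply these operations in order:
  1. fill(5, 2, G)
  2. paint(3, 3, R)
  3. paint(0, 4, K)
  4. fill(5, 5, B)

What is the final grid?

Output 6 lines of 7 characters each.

After op 1 fill(5,2,G) [2 cells changed]:
YYYYYYY
YYYYYYY
YYYYYYY
YYYYYYY
YYYYYYY
YGGGGGY
After op 2 paint(3,3,R):
YYYYYYY
YYYYYYY
YYYYYYY
YYYRYYY
YYYYYYY
YGGGGGY
After op 3 paint(0,4,K):
YYYYKYY
YYYYYYY
YYYYYYY
YYYRYYY
YYYYYYY
YGGGGGY
After op 4 fill(5,5,B) [5 cells changed]:
YYYYKYY
YYYYYYY
YYYYYYY
YYYRYYY
YYYYYYY
YBBBBBY

Answer: YYYYKYY
YYYYYYY
YYYYYYY
YYYRYYY
YYYYYYY
YBBBBBY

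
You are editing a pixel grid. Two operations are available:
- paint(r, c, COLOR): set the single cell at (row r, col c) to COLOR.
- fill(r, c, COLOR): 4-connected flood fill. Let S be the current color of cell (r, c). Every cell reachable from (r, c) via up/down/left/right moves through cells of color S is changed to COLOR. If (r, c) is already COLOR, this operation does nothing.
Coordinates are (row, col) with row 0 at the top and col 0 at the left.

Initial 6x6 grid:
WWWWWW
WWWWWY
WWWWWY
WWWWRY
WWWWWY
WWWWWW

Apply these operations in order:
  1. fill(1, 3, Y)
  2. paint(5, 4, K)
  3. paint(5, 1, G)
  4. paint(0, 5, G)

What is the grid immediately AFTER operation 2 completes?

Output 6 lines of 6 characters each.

Answer: YYYYYY
YYYYYY
YYYYYY
YYYYRY
YYYYYY
YYYYKY

Derivation:
After op 1 fill(1,3,Y) [31 cells changed]:
YYYYYY
YYYYYY
YYYYYY
YYYYRY
YYYYYY
YYYYYY
After op 2 paint(5,4,K):
YYYYYY
YYYYYY
YYYYYY
YYYYRY
YYYYYY
YYYYKY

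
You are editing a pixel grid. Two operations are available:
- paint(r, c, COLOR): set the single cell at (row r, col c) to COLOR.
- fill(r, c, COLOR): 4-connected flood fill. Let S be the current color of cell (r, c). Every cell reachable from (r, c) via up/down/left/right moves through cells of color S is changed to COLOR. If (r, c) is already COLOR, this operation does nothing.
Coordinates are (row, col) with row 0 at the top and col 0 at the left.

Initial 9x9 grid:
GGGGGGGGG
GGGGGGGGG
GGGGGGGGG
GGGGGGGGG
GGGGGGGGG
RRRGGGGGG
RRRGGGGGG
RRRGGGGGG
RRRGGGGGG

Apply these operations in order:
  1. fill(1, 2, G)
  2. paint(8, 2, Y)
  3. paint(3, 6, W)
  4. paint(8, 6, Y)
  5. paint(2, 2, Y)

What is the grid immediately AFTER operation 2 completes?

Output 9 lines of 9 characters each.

After op 1 fill(1,2,G) [0 cells changed]:
GGGGGGGGG
GGGGGGGGG
GGGGGGGGG
GGGGGGGGG
GGGGGGGGG
RRRGGGGGG
RRRGGGGGG
RRRGGGGGG
RRRGGGGGG
After op 2 paint(8,2,Y):
GGGGGGGGG
GGGGGGGGG
GGGGGGGGG
GGGGGGGGG
GGGGGGGGG
RRRGGGGGG
RRRGGGGGG
RRRGGGGGG
RRYGGGGGG

Answer: GGGGGGGGG
GGGGGGGGG
GGGGGGGGG
GGGGGGGGG
GGGGGGGGG
RRRGGGGGG
RRRGGGGGG
RRRGGGGGG
RRYGGGGGG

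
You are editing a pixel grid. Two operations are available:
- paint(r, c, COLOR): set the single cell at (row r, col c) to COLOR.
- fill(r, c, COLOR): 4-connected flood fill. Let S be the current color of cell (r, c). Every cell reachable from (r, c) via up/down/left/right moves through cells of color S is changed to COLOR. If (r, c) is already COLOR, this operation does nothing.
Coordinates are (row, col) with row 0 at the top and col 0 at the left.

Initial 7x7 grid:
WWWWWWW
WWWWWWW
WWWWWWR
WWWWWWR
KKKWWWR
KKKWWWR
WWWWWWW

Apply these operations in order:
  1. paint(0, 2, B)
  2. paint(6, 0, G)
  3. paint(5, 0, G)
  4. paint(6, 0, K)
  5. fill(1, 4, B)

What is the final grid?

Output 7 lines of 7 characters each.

Answer: BBBBBBB
BBBBBBB
BBBBBBR
BBBBBBR
KKKBBBR
GKKBBBR
KBBBBBB

Derivation:
After op 1 paint(0,2,B):
WWBWWWW
WWWWWWW
WWWWWWR
WWWWWWR
KKKWWWR
KKKWWWR
WWWWWWW
After op 2 paint(6,0,G):
WWBWWWW
WWWWWWW
WWWWWWR
WWWWWWR
KKKWWWR
KKKWWWR
GWWWWWW
After op 3 paint(5,0,G):
WWBWWWW
WWWWWWW
WWWWWWR
WWWWWWR
KKKWWWR
GKKWWWR
GWWWWWW
After op 4 paint(6,0,K):
WWBWWWW
WWWWWWW
WWWWWWR
WWWWWWR
KKKWWWR
GKKWWWR
KWWWWWW
After op 5 fill(1,4,B) [37 cells changed]:
BBBBBBB
BBBBBBB
BBBBBBR
BBBBBBR
KKKBBBR
GKKBBBR
KBBBBBB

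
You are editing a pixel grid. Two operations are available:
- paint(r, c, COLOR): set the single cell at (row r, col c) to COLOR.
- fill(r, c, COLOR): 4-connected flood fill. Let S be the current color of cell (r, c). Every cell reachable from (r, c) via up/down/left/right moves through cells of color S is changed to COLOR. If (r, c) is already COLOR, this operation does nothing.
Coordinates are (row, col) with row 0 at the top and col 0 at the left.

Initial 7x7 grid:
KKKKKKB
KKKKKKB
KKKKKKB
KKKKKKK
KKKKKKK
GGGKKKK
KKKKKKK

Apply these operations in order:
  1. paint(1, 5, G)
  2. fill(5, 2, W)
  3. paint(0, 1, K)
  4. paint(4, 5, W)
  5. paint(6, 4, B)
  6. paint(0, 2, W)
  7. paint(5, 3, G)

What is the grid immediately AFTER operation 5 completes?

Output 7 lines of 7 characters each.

Answer: KKKKKKB
KKKKKGB
KKKKKKB
KKKKKKK
KKKKKWK
WWWKKKK
KKKKBKK

Derivation:
After op 1 paint(1,5,G):
KKKKKKB
KKKKKGB
KKKKKKB
KKKKKKK
KKKKKKK
GGGKKKK
KKKKKKK
After op 2 fill(5,2,W) [3 cells changed]:
KKKKKKB
KKKKKGB
KKKKKKB
KKKKKKK
KKKKKKK
WWWKKKK
KKKKKKK
After op 3 paint(0,1,K):
KKKKKKB
KKKKKGB
KKKKKKB
KKKKKKK
KKKKKKK
WWWKKKK
KKKKKKK
After op 4 paint(4,5,W):
KKKKKKB
KKKKKGB
KKKKKKB
KKKKKKK
KKKKKWK
WWWKKKK
KKKKKKK
After op 5 paint(6,4,B):
KKKKKKB
KKKKKGB
KKKKKKB
KKKKKKK
KKKKKWK
WWWKKKK
KKKKBKK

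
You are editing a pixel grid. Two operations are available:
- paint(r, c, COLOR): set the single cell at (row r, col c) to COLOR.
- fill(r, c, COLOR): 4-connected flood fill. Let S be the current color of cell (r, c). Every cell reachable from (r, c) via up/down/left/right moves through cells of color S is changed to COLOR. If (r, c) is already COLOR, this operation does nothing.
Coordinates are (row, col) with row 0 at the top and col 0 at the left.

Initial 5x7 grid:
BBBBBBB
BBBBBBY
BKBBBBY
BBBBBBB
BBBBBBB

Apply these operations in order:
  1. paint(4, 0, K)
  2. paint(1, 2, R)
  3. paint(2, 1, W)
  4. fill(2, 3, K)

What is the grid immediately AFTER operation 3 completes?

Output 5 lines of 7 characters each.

After op 1 paint(4,0,K):
BBBBBBB
BBBBBBY
BKBBBBY
BBBBBBB
KBBBBBB
After op 2 paint(1,2,R):
BBBBBBB
BBRBBBY
BKBBBBY
BBBBBBB
KBBBBBB
After op 3 paint(2,1,W):
BBBBBBB
BBRBBBY
BWBBBBY
BBBBBBB
KBBBBBB

Answer: BBBBBBB
BBRBBBY
BWBBBBY
BBBBBBB
KBBBBBB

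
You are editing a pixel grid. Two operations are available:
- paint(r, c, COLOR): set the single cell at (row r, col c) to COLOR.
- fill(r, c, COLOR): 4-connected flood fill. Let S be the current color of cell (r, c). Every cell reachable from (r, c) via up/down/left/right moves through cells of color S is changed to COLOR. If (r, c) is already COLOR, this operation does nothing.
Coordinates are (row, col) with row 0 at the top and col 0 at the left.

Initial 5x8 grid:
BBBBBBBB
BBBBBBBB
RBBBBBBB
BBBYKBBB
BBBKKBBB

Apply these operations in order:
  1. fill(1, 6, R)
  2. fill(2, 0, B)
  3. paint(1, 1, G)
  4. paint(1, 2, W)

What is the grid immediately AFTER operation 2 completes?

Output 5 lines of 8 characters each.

Answer: BBBBBBBB
BBBBBBBB
BBBBBBBB
BBBYKBBB
BBBKKBBB

Derivation:
After op 1 fill(1,6,R) [35 cells changed]:
RRRRRRRR
RRRRRRRR
RRRRRRRR
RRRYKRRR
RRRKKRRR
After op 2 fill(2,0,B) [36 cells changed]:
BBBBBBBB
BBBBBBBB
BBBBBBBB
BBBYKBBB
BBBKKBBB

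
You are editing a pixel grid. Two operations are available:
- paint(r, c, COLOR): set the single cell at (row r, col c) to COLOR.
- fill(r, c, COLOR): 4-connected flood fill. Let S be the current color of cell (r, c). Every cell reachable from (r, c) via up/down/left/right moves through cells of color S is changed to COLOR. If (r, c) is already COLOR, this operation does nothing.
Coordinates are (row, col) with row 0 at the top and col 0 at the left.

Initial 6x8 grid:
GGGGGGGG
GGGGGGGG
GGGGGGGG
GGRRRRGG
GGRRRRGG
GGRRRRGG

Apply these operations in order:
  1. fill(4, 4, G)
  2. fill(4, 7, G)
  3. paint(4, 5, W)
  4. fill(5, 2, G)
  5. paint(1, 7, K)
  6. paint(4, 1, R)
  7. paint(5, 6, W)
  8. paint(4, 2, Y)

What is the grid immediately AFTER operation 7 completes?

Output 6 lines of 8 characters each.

Answer: GGGGGGGG
GGGGGGGK
GGGGGGGG
GGGGGGGG
GRGGGWGG
GGGGGGWG

Derivation:
After op 1 fill(4,4,G) [12 cells changed]:
GGGGGGGG
GGGGGGGG
GGGGGGGG
GGGGGGGG
GGGGGGGG
GGGGGGGG
After op 2 fill(4,7,G) [0 cells changed]:
GGGGGGGG
GGGGGGGG
GGGGGGGG
GGGGGGGG
GGGGGGGG
GGGGGGGG
After op 3 paint(4,5,W):
GGGGGGGG
GGGGGGGG
GGGGGGGG
GGGGGGGG
GGGGGWGG
GGGGGGGG
After op 4 fill(5,2,G) [0 cells changed]:
GGGGGGGG
GGGGGGGG
GGGGGGGG
GGGGGGGG
GGGGGWGG
GGGGGGGG
After op 5 paint(1,7,K):
GGGGGGGG
GGGGGGGK
GGGGGGGG
GGGGGGGG
GGGGGWGG
GGGGGGGG
After op 6 paint(4,1,R):
GGGGGGGG
GGGGGGGK
GGGGGGGG
GGGGGGGG
GRGGGWGG
GGGGGGGG
After op 7 paint(5,6,W):
GGGGGGGG
GGGGGGGK
GGGGGGGG
GGGGGGGG
GRGGGWGG
GGGGGGWG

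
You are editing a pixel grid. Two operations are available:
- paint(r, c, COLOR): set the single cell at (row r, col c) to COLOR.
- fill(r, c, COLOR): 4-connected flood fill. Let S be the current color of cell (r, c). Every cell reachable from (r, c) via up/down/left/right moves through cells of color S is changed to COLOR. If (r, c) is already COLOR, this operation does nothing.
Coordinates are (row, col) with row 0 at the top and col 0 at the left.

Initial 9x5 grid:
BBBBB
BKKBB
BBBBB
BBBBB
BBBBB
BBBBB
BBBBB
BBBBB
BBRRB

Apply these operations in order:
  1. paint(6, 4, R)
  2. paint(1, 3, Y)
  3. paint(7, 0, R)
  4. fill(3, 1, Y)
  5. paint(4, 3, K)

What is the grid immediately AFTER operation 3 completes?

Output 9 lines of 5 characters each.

Answer: BBBBB
BKKYB
BBBBB
BBBBB
BBBBB
BBBBB
BBBBR
RBBBB
BBRRB

Derivation:
After op 1 paint(6,4,R):
BBBBB
BKKBB
BBBBB
BBBBB
BBBBB
BBBBB
BBBBR
BBBBB
BBRRB
After op 2 paint(1,3,Y):
BBBBB
BKKYB
BBBBB
BBBBB
BBBBB
BBBBB
BBBBR
BBBBB
BBRRB
After op 3 paint(7,0,R):
BBBBB
BKKYB
BBBBB
BBBBB
BBBBB
BBBBB
BBBBR
RBBBB
BBRRB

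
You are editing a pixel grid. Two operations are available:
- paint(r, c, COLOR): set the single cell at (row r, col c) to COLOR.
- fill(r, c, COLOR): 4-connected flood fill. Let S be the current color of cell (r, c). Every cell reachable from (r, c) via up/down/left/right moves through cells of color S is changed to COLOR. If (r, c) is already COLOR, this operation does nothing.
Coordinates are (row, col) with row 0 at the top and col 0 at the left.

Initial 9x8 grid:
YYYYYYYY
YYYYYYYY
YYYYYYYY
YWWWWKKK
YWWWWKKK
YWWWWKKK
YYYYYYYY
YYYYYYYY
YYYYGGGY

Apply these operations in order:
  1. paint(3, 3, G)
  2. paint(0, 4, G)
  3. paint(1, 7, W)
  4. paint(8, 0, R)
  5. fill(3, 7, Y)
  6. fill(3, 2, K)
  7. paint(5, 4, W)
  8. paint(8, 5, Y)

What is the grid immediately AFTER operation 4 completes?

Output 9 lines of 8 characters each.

Answer: YYYYGYYY
YYYYYYYW
YYYYYYYY
YWWGWKKK
YWWWWKKK
YWWWWKKK
YYYYYYYY
YYYYYYYY
RYYYGGGY

Derivation:
After op 1 paint(3,3,G):
YYYYYYYY
YYYYYYYY
YYYYYYYY
YWWGWKKK
YWWWWKKK
YWWWWKKK
YYYYYYYY
YYYYYYYY
YYYYGGGY
After op 2 paint(0,4,G):
YYYYGYYY
YYYYYYYY
YYYYYYYY
YWWGWKKK
YWWWWKKK
YWWWWKKK
YYYYYYYY
YYYYYYYY
YYYYGGGY
After op 3 paint(1,7,W):
YYYYGYYY
YYYYYYYW
YYYYYYYY
YWWGWKKK
YWWWWKKK
YWWWWKKK
YYYYYYYY
YYYYYYYY
YYYYGGGY
After op 4 paint(8,0,R):
YYYYGYYY
YYYYYYYW
YYYYYYYY
YWWGWKKK
YWWWWKKK
YWWWWKKK
YYYYYYYY
YYYYYYYY
RYYYGGGY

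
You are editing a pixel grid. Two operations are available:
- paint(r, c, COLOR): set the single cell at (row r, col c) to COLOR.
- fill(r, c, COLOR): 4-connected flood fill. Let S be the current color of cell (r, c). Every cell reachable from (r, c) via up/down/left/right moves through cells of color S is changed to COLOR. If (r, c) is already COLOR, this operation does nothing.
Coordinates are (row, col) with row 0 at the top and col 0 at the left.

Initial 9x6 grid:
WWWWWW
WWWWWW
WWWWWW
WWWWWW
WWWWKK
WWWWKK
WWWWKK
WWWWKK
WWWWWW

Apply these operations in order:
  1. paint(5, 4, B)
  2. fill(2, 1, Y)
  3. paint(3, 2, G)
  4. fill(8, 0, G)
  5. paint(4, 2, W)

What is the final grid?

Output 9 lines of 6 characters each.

After op 1 paint(5,4,B):
WWWWWW
WWWWWW
WWWWWW
WWWWWW
WWWWKK
WWWWBK
WWWWKK
WWWWKK
WWWWWW
After op 2 fill(2,1,Y) [46 cells changed]:
YYYYYY
YYYYYY
YYYYYY
YYYYYY
YYYYKK
YYYYBK
YYYYKK
YYYYKK
YYYYYY
After op 3 paint(3,2,G):
YYYYYY
YYYYYY
YYYYYY
YYGYYY
YYYYKK
YYYYBK
YYYYKK
YYYYKK
YYYYYY
After op 4 fill(8,0,G) [45 cells changed]:
GGGGGG
GGGGGG
GGGGGG
GGGGGG
GGGGKK
GGGGBK
GGGGKK
GGGGKK
GGGGGG
After op 5 paint(4,2,W):
GGGGGG
GGGGGG
GGGGGG
GGGGGG
GGWGKK
GGGGBK
GGGGKK
GGGGKK
GGGGGG

Answer: GGGGGG
GGGGGG
GGGGGG
GGGGGG
GGWGKK
GGGGBK
GGGGKK
GGGGKK
GGGGGG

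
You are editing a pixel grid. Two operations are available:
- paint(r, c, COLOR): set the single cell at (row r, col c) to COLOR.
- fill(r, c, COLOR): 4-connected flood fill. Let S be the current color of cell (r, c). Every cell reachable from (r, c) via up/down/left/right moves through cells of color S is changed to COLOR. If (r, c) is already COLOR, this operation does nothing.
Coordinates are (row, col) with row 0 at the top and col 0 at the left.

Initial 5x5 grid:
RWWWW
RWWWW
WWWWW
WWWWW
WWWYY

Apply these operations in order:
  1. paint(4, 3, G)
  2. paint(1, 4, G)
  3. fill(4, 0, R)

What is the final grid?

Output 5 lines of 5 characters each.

Answer: RRRRR
RRRRG
RRRRR
RRRRR
RRRGY

Derivation:
After op 1 paint(4,3,G):
RWWWW
RWWWW
WWWWW
WWWWW
WWWGY
After op 2 paint(1,4,G):
RWWWW
RWWWG
WWWWW
WWWWW
WWWGY
After op 3 fill(4,0,R) [20 cells changed]:
RRRRR
RRRRG
RRRRR
RRRRR
RRRGY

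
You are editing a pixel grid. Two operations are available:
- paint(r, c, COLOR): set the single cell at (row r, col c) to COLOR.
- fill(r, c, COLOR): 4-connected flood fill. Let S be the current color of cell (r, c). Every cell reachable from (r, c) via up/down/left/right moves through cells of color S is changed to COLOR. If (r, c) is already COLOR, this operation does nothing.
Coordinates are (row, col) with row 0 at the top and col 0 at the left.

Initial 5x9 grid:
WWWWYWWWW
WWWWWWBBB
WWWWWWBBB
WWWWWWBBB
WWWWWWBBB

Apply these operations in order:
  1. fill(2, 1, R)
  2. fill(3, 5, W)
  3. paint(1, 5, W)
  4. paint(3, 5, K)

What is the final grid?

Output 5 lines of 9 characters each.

After op 1 fill(2,1,R) [32 cells changed]:
RRRRYRRRR
RRRRRRBBB
RRRRRRBBB
RRRRRRBBB
RRRRRRBBB
After op 2 fill(3,5,W) [32 cells changed]:
WWWWYWWWW
WWWWWWBBB
WWWWWWBBB
WWWWWWBBB
WWWWWWBBB
After op 3 paint(1,5,W):
WWWWYWWWW
WWWWWWBBB
WWWWWWBBB
WWWWWWBBB
WWWWWWBBB
After op 4 paint(3,5,K):
WWWWYWWWW
WWWWWWBBB
WWWWWWBBB
WWWWWKBBB
WWWWWWBBB

Answer: WWWWYWWWW
WWWWWWBBB
WWWWWWBBB
WWWWWKBBB
WWWWWWBBB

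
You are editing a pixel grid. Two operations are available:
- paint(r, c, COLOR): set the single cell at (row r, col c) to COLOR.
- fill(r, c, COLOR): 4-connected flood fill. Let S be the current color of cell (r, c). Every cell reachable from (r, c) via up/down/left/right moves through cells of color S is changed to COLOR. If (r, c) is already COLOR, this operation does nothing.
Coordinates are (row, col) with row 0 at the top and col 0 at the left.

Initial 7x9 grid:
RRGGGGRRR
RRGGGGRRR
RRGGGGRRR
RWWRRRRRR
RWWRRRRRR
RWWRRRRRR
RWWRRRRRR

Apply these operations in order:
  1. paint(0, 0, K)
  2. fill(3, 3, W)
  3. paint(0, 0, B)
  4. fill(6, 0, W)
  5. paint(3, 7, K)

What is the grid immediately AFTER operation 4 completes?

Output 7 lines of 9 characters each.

After op 1 paint(0,0,K):
KRGGGGRRR
RRGGGGRRR
RRGGGGRRR
RWWRRRRRR
RWWRRRRRR
RWWRRRRRR
RWWRRRRRR
After op 2 fill(3,3,W) [33 cells changed]:
KRGGGGWWW
RRGGGGWWW
RRGGGGWWW
RWWWWWWWW
RWWWWWWWW
RWWWWWWWW
RWWWWWWWW
After op 3 paint(0,0,B):
BRGGGGWWW
RRGGGGWWW
RRGGGGWWW
RWWWWWWWW
RWWWWWWWW
RWWWWWWWW
RWWWWWWWW
After op 4 fill(6,0,W) [9 cells changed]:
BWGGGGWWW
WWGGGGWWW
WWGGGGWWW
WWWWWWWWW
WWWWWWWWW
WWWWWWWWW
WWWWWWWWW

Answer: BWGGGGWWW
WWGGGGWWW
WWGGGGWWW
WWWWWWWWW
WWWWWWWWW
WWWWWWWWW
WWWWWWWWW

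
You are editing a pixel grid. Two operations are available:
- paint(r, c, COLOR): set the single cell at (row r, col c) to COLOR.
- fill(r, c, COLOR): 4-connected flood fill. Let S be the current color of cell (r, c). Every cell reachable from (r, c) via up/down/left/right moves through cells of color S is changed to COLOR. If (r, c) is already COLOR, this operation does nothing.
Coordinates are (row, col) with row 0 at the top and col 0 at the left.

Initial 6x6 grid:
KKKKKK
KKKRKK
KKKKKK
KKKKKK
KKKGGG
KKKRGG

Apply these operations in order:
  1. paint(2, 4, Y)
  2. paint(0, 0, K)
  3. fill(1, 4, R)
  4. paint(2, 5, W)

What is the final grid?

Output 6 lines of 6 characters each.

After op 1 paint(2,4,Y):
KKKKKK
KKKRKK
KKKKYK
KKKKKK
KKKGGG
KKKRGG
After op 2 paint(0,0,K):
KKKKKK
KKKRKK
KKKKYK
KKKKKK
KKKGGG
KKKRGG
After op 3 fill(1,4,R) [28 cells changed]:
RRRRRR
RRRRRR
RRRRYR
RRRRRR
RRRGGG
RRRRGG
After op 4 paint(2,5,W):
RRRRRR
RRRRRR
RRRRYW
RRRRRR
RRRGGG
RRRRGG

Answer: RRRRRR
RRRRRR
RRRRYW
RRRRRR
RRRGGG
RRRRGG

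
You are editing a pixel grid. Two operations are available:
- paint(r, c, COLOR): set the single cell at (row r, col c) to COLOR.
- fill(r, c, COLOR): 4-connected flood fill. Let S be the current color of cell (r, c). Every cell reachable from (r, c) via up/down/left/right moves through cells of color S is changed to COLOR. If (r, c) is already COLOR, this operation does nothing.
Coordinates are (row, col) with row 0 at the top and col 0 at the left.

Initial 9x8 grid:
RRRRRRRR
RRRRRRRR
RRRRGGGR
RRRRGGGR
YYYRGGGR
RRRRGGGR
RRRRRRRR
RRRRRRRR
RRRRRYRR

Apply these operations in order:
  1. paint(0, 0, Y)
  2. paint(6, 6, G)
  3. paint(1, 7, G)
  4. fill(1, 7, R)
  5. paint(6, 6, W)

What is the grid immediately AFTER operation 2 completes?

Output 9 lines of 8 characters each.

After op 1 paint(0,0,Y):
YRRRRRRR
RRRRRRRR
RRRRGGGR
RRRRGGGR
YYYRGGGR
RRRRGGGR
RRRRRRRR
RRRRRRRR
RRRRRYRR
After op 2 paint(6,6,G):
YRRRRRRR
RRRRRRRR
RRRRGGGR
RRRRGGGR
YYYRGGGR
RRRRGGGR
RRRRRRGR
RRRRRRRR
RRRRRYRR

Answer: YRRRRRRR
RRRRRRRR
RRRRGGGR
RRRRGGGR
YYYRGGGR
RRRRGGGR
RRRRRRGR
RRRRRRRR
RRRRRYRR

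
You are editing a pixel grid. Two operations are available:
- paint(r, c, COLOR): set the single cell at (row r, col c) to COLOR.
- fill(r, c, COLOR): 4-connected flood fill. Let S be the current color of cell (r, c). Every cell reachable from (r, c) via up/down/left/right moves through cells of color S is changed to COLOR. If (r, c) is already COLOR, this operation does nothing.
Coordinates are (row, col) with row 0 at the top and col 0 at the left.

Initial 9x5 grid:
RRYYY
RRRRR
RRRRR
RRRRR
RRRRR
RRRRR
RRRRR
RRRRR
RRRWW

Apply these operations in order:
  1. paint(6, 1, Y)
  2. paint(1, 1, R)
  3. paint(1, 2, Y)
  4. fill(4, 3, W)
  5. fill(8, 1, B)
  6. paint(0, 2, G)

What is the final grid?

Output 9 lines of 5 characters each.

After op 1 paint(6,1,Y):
RRYYY
RRRRR
RRRRR
RRRRR
RRRRR
RRRRR
RYRRR
RRRRR
RRRWW
After op 2 paint(1,1,R):
RRYYY
RRRRR
RRRRR
RRRRR
RRRRR
RRRRR
RYRRR
RRRRR
RRRWW
After op 3 paint(1,2,Y):
RRYYY
RRYRR
RRRRR
RRRRR
RRRRR
RRRRR
RYRRR
RRRRR
RRRWW
After op 4 fill(4,3,W) [38 cells changed]:
WWYYY
WWYWW
WWWWW
WWWWW
WWWWW
WWWWW
WYWWW
WWWWW
WWWWW
After op 5 fill(8,1,B) [40 cells changed]:
BBYYY
BBYBB
BBBBB
BBBBB
BBBBB
BBBBB
BYBBB
BBBBB
BBBBB
After op 6 paint(0,2,G):
BBGYY
BBYBB
BBBBB
BBBBB
BBBBB
BBBBB
BYBBB
BBBBB
BBBBB

Answer: BBGYY
BBYBB
BBBBB
BBBBB
BBBBB
BBBBB
BYBBB
BBBBB
BBBBB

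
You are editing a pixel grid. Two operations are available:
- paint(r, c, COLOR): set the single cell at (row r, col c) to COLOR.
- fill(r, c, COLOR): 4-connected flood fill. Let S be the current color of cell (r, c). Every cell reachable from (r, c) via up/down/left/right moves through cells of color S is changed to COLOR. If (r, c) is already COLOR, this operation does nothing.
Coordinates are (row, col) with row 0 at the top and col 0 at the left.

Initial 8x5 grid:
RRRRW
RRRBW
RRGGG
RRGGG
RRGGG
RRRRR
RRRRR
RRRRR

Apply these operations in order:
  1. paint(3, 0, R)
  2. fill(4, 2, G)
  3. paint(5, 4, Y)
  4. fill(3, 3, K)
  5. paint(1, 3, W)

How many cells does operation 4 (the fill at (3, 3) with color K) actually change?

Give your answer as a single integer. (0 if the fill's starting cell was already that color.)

Answer: 9

Derivation:
After op 1 paint(3,0,R):
RRRRW
RRRBW
RRGGG
RRGGG
RRGGG
RRRRR
RRRRR
RRRRR
After op 2 fill(4,2,G) [0 cells changed]:
RRRRW
RRRBW
RRGGG
RRGGG
RRGGG
RRRRR
RRRRR
RRRRR
After op 3 paint(5,4,Y):
RRRRW
RRRBW
RRGGG
RRGGG
RRGGG
RRRRY
RRRRR
RRRRR
After op 4 fill(3,3,K) [9 cells changed]:
RRRRW
RRRBW
RRKKK
RRKKK
RRKKK
RRRRY
RRRRR
RRRRR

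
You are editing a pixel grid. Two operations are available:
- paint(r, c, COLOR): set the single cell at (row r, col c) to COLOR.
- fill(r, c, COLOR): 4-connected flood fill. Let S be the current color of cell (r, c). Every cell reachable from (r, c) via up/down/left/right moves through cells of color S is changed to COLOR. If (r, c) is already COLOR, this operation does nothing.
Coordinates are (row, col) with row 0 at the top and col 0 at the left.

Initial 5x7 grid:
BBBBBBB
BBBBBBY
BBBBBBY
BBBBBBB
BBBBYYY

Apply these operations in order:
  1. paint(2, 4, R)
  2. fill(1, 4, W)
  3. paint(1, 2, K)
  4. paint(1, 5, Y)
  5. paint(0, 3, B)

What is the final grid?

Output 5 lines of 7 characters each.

After op 1 paint(2,4,R):
BBBBBBB
BBBBBBY
BBBBRBY
BBBBBBB
BBBBYYY
After op 2 fill(1,4,W) [29 cells changed]:
WWWWWWW
WWWWWWY
WWWWRWY
WWWWWWW
WWWWYYY
After op 3 paint(1,2,K):
WWWWWWW
WWKWWWY
WWWWRWY
WWWWWWW
WWWWYYY
After op 4 paint(1,5,Y):
WWWWWWW
WWKWWYY
WWWWRWY
WWWWWWW
WWWWYYY
After op 5 paint(0,3,B):
WWWBWWW
WWKWWYY
WWWWRWY
WWWWWWW
WWWWYYY

Answer: WWWBWWW
WWKWWYY
WWWWRWY
WWWWWWW
WWWWYYY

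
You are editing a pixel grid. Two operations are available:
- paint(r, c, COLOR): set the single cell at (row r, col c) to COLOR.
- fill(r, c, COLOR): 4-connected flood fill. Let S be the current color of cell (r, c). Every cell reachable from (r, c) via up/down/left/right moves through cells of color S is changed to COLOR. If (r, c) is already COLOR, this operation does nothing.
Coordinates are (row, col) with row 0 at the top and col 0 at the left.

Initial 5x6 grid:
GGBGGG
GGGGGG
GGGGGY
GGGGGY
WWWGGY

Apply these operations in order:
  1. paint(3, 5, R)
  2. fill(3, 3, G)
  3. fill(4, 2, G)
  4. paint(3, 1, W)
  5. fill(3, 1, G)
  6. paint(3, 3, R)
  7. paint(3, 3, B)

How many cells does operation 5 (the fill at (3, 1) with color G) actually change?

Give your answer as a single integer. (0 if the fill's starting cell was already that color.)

After op 1 paint(3,5,R):
GGBGGG
GGGGGG
GGGGGY
GGGGGR
WWWGGY
After op 2 fill(3,3,G) [0 cells changed]:
GGBGGG
GGGGGG
GGGGGY
GGGGGR
WWWGGY
After op 3 fill(4,2,G) [3 cells changed]:
GGBGGG
GGGGGG
GGGGGY
GGGGGR
GGGGGY
After op 4 paint(3,1,W):
GGBGGG
GGGGGG
GGGGGY
GWGGGR
GGGGGY
After op 5 fill(3,1,G) [1 cells changed]:
GGBGGG
GGGGGG
GGGGGY
GGGGGR
GGGGGY

Answer: 1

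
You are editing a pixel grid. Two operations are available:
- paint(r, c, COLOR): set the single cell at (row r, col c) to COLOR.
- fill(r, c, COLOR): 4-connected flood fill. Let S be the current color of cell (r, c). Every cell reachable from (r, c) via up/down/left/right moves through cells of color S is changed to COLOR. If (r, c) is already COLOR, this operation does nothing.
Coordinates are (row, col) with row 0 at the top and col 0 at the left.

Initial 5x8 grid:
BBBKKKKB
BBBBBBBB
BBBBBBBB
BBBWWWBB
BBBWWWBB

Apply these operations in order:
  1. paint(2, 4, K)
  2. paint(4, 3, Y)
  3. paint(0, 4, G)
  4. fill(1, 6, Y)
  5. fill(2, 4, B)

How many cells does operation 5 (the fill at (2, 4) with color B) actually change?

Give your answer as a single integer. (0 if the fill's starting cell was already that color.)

Answer: 1

Derivation:
After op 1 paint(2,4,K):
BBBKKKKB
BBBBBBBB
BBBBKBBB
BBBWWWBB
BBBWWWBB
After op 2 paint(4,3,Y):
BBBKKKKB
BBBBBBBB
BBBBKBBB
BBBWWWBB
BBBYWWBB
After op 3 paint(0,4,G):
BBBKGKKB
BBBBBBBB
BBBBKBBB
BBBWWWBB
BBBYWWBB
After op 4 fill(1,6,Y) [29 cells changed]:
YYYKGKKY
YYYYYYYY
YYYYKYYY
YYYWWWYY
YYYYWWYY
After op 5 fill(2,4,B) [1 cells changed]:
YYYKGKKY
YYYYYYYY
YYYYBYYY
YYYWWWYY
YYYYWWYY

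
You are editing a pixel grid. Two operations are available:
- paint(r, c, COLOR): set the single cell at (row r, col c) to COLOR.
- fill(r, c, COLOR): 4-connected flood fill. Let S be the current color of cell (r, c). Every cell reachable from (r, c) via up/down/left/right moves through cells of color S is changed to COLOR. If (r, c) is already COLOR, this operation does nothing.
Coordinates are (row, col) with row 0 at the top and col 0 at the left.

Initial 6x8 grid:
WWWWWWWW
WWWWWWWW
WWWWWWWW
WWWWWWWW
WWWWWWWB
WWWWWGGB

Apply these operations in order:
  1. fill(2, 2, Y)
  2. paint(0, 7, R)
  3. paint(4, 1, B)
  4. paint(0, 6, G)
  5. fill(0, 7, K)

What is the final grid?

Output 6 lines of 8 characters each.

Answer: YYYYYYGK
YYYYYYYY
YYYYYYYY
YYYYYYYY
YBYYYYYB
YYYYYGGB

Derivation:
After op 1 fill(2,2,Y) [44 cells changed]:
YYYYYYYY
YYYYYYYY
YYYYYYYY
YYYYYYYY
YYYYYYYB
YYYYYGGB
After op 2 paint(0,7,R):
YYYYYYYR
YYYYYYYY
YYYYYYYY
YYYYYYYY
YYYYYYYB
YYYYYGGB
After op 3 paint(4,1,B):
YYYYYYYR
YYYYYYYY
YYYYYYYY
YYYYYYYY
YBYYYYYB
YYYYYGGB
After op 4 paint(0,6,G):
YYYYYYGR
YYYYYYYY
YYYYYYYY
YYYYYYYY
YBYYYYYB
YYYYYGGB
After op 5 fill(0,7,K) [1 cells changed]:
YYYYYYGK
YYYYYYYY
YYYYYYYY
YYYYYYYY
YBYYYYYB
YYYYYGGB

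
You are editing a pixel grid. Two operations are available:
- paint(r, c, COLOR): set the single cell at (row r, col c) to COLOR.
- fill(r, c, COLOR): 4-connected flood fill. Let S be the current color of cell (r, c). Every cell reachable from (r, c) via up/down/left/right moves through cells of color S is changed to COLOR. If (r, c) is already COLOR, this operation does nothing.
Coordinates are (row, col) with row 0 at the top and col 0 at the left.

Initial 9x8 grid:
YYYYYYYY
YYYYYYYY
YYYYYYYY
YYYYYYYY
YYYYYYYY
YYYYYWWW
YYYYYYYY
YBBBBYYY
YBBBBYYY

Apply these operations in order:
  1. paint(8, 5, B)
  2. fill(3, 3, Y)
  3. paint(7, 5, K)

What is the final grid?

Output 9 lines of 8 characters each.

Answer: YYYYYYYY
YYYYYYYY
YYYYYYYY
YYYYYYYY
YYYYYYYY
YYYYYWWW
YYYYYYYY
YBBBBKYY
YBBBBBYY

Derivation:
After op 1 paint(8,5,B):
YYYYYYYY
YYYYYYYY
YYYYYYYY
YYYYYYYY
YYYYYYYY
YYYYYWWW
YYYYYYYY
YBBBBYYY
YBBBBBYY
After op 2 fill(3,3,Y) [0 cells changed]:
YYYYYYYY
YYYYYYYY
YYYYYYYY
YYYYYYYY
YYYYYYYY
YYYYYWWW
YYYYYYYY
YBBBBYYY
YBBBBBYY
After op 3 paint(7,5,K):
YYYYYYYY
YYYYYYYY
YYYYYYYY
YYYYYYYY
YYYYYYYY
YYYYYWWW
YYYYYYYY
YBBBBKYY
YBBBBBYY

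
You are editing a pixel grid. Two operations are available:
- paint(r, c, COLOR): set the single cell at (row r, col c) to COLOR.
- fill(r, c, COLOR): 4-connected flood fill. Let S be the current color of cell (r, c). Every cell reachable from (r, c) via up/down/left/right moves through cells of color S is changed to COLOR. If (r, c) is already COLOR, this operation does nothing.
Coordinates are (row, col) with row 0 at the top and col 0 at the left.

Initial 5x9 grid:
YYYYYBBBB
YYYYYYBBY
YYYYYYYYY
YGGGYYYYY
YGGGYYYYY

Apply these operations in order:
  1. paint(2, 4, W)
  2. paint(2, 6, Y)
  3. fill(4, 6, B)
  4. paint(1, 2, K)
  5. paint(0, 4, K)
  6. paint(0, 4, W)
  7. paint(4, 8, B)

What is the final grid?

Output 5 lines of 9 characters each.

Answer: BBBBWBBBB
BBKBBBBBB
BBBBWBBBB
BGGGBBBBB
BGGGBBBBB

Derivation:
After op 1 paint(2,4,W):
YYYYYBBBB
YYYYYYBBY
YYYYWYYYY
YGGGYYYYY
YGGGYYYYY
After op 2 paint(2,6,Y):
YYYYYBBBB
YYYYYYBBY
YYYYWYYYY
YGGGYYYYY
YGGGYYYYY
After op 3 fill(4,6,B) [32 cells changed]:
BBBBBBBBB
BBBBBBBBB
BBBBWBBBB
BGGGBBBBB
BGGGBBBBB
After op 4 paint(1,2,K):
BBBBBBBBB
BBKBBBBBB
BBBBWBBBB
BGGGBBBBB
BGGGBBBBB
After op 5 paint(0,4,K):
BBBBKBBBB
BBKBBBBBB
BBBBWBBBB
BGGGBBBBB
BGGGBBBBB
After op 6 paint(0,4,W):
BBBBWBBBB
BBKBBBBBB
BBBBWBBBB
BGGGBBBBB
BGGGBBBBB
After op 7 paint(4,8,B):
BBBBWBBBB
BBKBBBBBB
BBBBWBBBB
BGGGBBBBB
BGGGBBBBB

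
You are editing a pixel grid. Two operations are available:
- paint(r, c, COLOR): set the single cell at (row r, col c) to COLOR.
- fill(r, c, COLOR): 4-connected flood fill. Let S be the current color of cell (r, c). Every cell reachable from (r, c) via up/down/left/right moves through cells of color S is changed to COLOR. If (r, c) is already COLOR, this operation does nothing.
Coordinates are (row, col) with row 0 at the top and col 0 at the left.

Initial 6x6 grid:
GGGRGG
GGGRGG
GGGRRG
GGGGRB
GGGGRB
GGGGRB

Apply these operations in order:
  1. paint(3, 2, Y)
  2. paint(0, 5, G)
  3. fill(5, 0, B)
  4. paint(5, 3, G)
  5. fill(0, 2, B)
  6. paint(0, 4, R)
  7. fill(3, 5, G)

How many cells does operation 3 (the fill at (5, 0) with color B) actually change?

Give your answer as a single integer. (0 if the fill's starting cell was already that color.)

Answer: 20

Derivation:
After op 1 paint(3,2,Y):
GGGRGG
GGGRGG
GGGRRG
GGYGRB
GGGGRB
GGGGRB
After op 2 paint(0,5,G):
GGGRGG
GGGRGG
GGGRRG
GGYGRB
GGGGRB
GGGGRB
After op 3 fill(5,0,B) [20 cells changed]:
BBBRGG
BBBRGG
BBBRRG
BBYBRB
BBBBRB
BBBBRB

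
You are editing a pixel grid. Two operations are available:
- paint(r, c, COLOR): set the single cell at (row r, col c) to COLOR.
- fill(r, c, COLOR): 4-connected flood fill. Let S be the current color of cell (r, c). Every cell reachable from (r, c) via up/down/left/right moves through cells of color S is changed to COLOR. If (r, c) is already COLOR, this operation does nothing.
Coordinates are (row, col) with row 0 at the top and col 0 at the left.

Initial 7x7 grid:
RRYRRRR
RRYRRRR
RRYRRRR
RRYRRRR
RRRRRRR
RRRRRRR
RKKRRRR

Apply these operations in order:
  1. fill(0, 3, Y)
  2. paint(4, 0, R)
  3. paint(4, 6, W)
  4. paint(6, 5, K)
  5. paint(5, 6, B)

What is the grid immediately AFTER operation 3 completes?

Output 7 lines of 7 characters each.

After op 1 fill(0,3,Y) [43 cells changed]:
YYYYYYY
YYYYYYY
YYYYYYY
YYYYYYY
YYYYYYY
YYYYYYY
YKKYYYY
After op 2 paint(4,0,R):
YYYYYYY
YYYYYYY
YYYYYYY
YYYYYYY
RYYYYYY
YYYYYYY
YKKYYYY
After op 3 paint(4,6,W):
YYYYYYY
YYYYYYY
YYYYYYY
YYYYYYY
RYYYYYW
YYYYYYY
YKKYYYY

Answer: YYYYYYY
YYYYYYY
YYYYYYY
YYYYYYY
RYYYYYW
YYYYYYY
YKKYYYY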